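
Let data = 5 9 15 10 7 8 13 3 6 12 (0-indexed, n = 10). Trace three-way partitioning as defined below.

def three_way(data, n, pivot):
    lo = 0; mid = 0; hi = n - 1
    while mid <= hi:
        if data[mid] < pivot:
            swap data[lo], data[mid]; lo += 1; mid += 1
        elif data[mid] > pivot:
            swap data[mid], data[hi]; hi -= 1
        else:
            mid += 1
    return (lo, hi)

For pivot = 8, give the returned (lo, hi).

(4, 4)

pivot = 8; lo=0, mid=0, hi=9
data[mid]=5<8: swap data[0],data[0]; lo=1,mid=1 → 5 9 15 10 7 8 13 3 6 12
data[mid]=9>8: swap data[1],data[9]; hi=8 → 5 12 15 10 7 8 13 3 6 9
data[mid]=12>8: swap data[1],data[8]; hi=7 → 5 6 15 10 7 8 13 3 12 9
data[mid]=6<8: swap data[1],data[1]; lo=2,mid=2 → 5 6 15 10 7 8 13 3 12 9
data[mid]=15>8: swap data[2],data[7]; hi=6 → 5 6 3 10 7 8 13 15 12 9
data[mid]=3<8: swap data[2],data[2]; lo=3,mid=3 → 5 6 3 10 7 8 13 15 12 9
data[mid]=10>8: swap data[3],data[6]; hi=5 → 5 6 3 13 7 8 10 15 12 9
data[mid]=13>8: swap data[3],data[5]; hi=4 → 5 6 3 8 7 13 10 15 12 9
data[mid]=8=8: mid=4
data[mid]=7<8: swap data[3],data[4]; lo=4,mid=5 → 5 6 3 7 8 13 10 15 12 9
end: lo=4, hi=4; data = 5 6 3 7 8 13 10 15 12 9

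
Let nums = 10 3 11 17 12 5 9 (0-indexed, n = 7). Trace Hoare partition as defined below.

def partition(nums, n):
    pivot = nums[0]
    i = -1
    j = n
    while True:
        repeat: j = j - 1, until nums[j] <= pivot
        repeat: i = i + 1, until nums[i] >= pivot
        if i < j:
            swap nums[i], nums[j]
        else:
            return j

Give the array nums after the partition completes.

9 3 5 17 12 11 10

pivot = nums[0] = 10; i = -1, j = 7
j→6 (nums[6]=9≤10), i→0 (nums[0]=10≥10); i<j, swap → 9 3 11 17 12 5 10
j→5 (nums[5]=5≤10), i→2 (nums[2]=11≥10); i<j, swap → 9 3 5 17 12 11 10
j→2, i→3; i≥j, return j=2. nums = 9 3 5 17 12 11 10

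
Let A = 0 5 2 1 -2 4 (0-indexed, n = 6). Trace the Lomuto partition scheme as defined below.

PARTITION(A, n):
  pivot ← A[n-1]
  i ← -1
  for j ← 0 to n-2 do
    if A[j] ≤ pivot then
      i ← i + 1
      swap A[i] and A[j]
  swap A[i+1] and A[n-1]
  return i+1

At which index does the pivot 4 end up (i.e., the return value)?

pivot = A[5] = 4; i = -1
j=0: A[0]=0 ≤ 4 → i=0, swap A[0],A[0] (no change) → 0 5 2 1 -2 4
j=1: A[1]=5 > 4 → no swap
j=2: A[2]=2 ≤ 4 → i=1, swap A[1],A[2] → 0 2 5 1 -2 4
j=3: A[3]=1 ≤ 4 → i=2, swap A[2],A[3] → 0 2 1 5 -2 4
j=4: A[4]=-2 ≤ 4 → i=3, swap A[3],A[4] → 0 2 1 -2 5 4
final swap A[4],A[5] → 0 2 1 -2 4 5; return 4

4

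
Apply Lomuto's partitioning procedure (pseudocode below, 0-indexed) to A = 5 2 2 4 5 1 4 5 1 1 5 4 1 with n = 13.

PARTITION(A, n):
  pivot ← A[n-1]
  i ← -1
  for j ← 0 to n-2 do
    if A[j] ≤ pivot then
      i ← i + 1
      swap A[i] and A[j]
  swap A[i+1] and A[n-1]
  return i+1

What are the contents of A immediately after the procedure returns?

pivot = A[12] = 1; i = -1
j=0: A[0]=5 > 1 → no swap
j=1: A[1]=2 > 1 → no swap
j=2: A[2]=2 > 1 → no swap
j=3: A[3]=4 > 1 → no swap
j=4: A[4]=5 > 1 → no swap
j=5: A[5]=1 ≤ 1 → i=0, swap A[0],A[5] → 1 2 2 4 5 5 4 5 1 1 5 4 1
j=6: A[6]=4 > 1 → no swap
j=7: A[7]=5 > 1 → no swap
j=8: A[8]=1 ≤ 1 → i=1, swap A[1],A[8] → 1 1 2 4 5 5 4 5 2 1 5 4 1
j=9: A[9]=1 ≤ 1 → i=2, swap A[2],A[9] → 1 1 1 4 5 5 4 5 2 2 5 4 1
j=10: A[10]=5 > 1 → no swap
j=11: A[11]=4 > 1 → no swap
final swap A[3],A[12] → 1 1 1 1 5 5 4 5 2 2 5 4 4; return 3

1 1 1 1 5 5 4 5 2 2 5 4 4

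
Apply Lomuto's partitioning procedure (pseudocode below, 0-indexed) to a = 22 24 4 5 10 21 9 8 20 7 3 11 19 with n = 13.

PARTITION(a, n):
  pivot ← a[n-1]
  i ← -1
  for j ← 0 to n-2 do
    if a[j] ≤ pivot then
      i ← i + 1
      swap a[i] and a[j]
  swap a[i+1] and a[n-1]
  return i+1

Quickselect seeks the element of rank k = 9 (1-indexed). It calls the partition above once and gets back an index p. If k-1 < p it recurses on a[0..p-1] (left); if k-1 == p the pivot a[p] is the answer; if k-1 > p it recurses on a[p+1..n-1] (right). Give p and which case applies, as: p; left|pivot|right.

8; pivot

pivot=19, i=-1
j=0: 22>19, skip
j=1: 24>19, skip
j=2: 4≤19, i=0, swap(0,2) ⇒ 4 24 22 5 10 21 9 8 20 7 3 11 19
j=3: 5≤19, i=1, swap(1,3) ⇒ 4 5 22 24 10 21 9 8 20 7 3 11 19
j=4: 10≤19, i=2, swap(2,4) ⇒ 4 5 10 24 22 21 9 8 20 7 3 11 19
j=5: 21>19, skip
j=6: 9≤19, i=3, swap(3,6) ⇒ 4 5 10 9 22 21 24 8 20 7 3 11 19
j=7: 8≤19, i=4, swap(4,7) ⇒ 4 5 10 9 8 21 24 22 20 7 3 11 19
j=8: 20>19, skip
j=9: 7≤19, i=5, swap(5,9) ⇒ 4 5 10 9 8 7 24 22 20 21 3 11 19
j=10: 3≤19, i=6, swap(6,10) ⇒ 4 5 10 9 8 7 3 22 20 21 24 11 19
j=11: 11≤19, i=7, swap(7,11) ⇒ 4 5 10 9 8 7 3 11 20 21 24 22 19
swap(8,12) ⇒ 4 5 10 9 8 7 3 11 19 21 24 22 20; return 8
p = 8; k-1 = 8 == 8 ⇒ pivot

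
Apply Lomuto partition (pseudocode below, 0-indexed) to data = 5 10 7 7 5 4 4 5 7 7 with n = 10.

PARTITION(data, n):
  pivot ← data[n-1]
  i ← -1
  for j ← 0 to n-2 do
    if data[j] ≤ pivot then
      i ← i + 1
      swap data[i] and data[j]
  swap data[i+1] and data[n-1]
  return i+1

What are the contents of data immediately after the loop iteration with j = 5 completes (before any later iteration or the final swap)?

pivot = data[9] = 7; i = -1
j=0: data[0]=5 ≤ 7 → i=0, swap data[0],data[0] (no change) → 5 10 7 7 5 4 4 5 7 7
j=1: data[1]=10 > 7 → no swap
j=2: data[2]=7 ≤ 7 → i=1, swap data[1],data[2] → 5 7 10 7 5 4 4 5 7 7
j=3: data[3]=7 ≤ 7 → i=2, swap data[2],data[3] → 5 7 7 10 5 4 4 5 7 7
j=4: data[4]=5 ≤ 7 → i=3, swap data[3],data[4] → 5 7 7 5 10 4 4 5 7 7
j=5: data[5]=4 ≤ 7 → i=4, swap data[4],data[5] → 5 7 7 5 4 10 4 5 7 7
(after j=5) data = 5 7 7 5 4 10 4 5 7 7

5 7 7 5 4 10 4 5 7 7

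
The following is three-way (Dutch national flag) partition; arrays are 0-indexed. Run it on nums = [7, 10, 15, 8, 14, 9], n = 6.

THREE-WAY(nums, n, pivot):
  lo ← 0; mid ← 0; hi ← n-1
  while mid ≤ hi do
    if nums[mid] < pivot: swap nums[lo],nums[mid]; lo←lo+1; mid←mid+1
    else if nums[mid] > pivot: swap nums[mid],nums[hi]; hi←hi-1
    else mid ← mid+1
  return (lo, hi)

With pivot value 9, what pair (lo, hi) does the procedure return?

(2, 2)

lo=0 mid=0 hi=5
7<9: swap(0,0), lo=1 mid=1 ⇒ [7, 10, 15, 8, 14, 9]
10>9: swap(1,5), hi=4 ⇒ [7, 9, 15, 8, 14, 10]
9=9: mid=2
15>9: swap(2,4), hi=3 ⇒ [7, 9, 14, 8, 15, 10]
14>9: swap(2,3), hi=2 ⇒ [7, 9, 8, 14, 15, 10]
8<9: swap(1,2), lo=2 mid=3 ⇒ [7, 8, 9, 14, 15, 10]
done. lo=2 hi=2; nums=[7, 8, 9, 14, 15, 10]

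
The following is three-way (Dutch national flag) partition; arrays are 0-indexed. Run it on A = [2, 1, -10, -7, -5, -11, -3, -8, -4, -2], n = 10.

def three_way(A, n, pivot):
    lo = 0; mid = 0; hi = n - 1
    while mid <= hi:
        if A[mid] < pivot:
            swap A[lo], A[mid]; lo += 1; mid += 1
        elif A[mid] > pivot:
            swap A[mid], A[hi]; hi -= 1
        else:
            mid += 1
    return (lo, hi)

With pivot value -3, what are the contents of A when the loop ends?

[-4, -8, -10, -7, -5, -11, -3, 1, -2, 2]

lo=0 mid=0 hi=9
2>-3: swap(0,9), hi=8 ⇒ [-2, 1, -10, -7, -5, -11, -3, -8, -4, 2]
-2>-3: swap(0,8), hi=7 ⇒ [-4, 1, -10, -7, -5, -11, -3, -8, -2, 2]
-4<-3: swap(0,0), lo=1 mid=1 ⇒ [-4, 1, -10, -7, -5, -11, -3, -8, -2, 2]
1>-3: swap(1,7), hi=6 ⇒ [-4, -8, -10, -7, -5, -11, -3, 1, -2, 2]
-8<-3: swap(1,1), lo=2 mid=2 ⇒ [-4, -8, -10, -7, -5, -11, -3, 1, -2, 2]
-10<-3: swap(2,2), lo=3 mid=3 ⇒ [-4, -8, -10, -7, -5, -11, -3, 1, -2, 2]
-7<-3: swap(3,3), lo=4 mid=4 ⇒ [-4, -8, -10, -7, -5, -11, -3, 1, -2, 2]
-5<-3: swap(4,4), lo=5 mid=5 ⇒ [-4, -8, -10, -7, -5, -11, -3, 1, -2, 2]
-11<-3: swap(5,5), lo=6 mid=6 ⇒ [-4, -8, -10, -7, -5, -11, -3, 1, -2, 2]
-3=-3: mid=7
done. lo=6 hi=6; A=[-4, -8, -10, -7, -5, -11, -3, 1, -2, 2]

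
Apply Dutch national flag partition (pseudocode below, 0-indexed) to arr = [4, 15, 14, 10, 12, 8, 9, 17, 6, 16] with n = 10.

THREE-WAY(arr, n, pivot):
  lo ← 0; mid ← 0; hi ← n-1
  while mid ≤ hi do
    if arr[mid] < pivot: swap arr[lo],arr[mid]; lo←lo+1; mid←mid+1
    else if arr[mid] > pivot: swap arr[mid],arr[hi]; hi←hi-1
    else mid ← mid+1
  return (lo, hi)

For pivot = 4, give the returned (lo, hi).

pivot = 4; lo=0, mid=0, hi=9
arr[mid]=4=4: mid=1
arr[mid]=15>4: swap arr[1],arr[9]; hi=8 → [4, 16, 14, 10, 12, 8, 9, 17, 6, 15]
arr[mid]=16>4: swap arr[1],arr[8]; hi=7 → [4, 6, 14, 10, 12, 8, 9, 17, 16, 15]
arr[mid]=6>4: swap arr[1],arr[7]; hi=6 → [4, 17, 14, 10, 12, 8, 9, 6, 16, 15]
arr[mid]=17>4: swap arr[1],arr[6]; hi=5 → [4, 9, 14, 10, 12, 8, 17, 6, 16, 15]
arr[mid]=9>4: swap arr[1],arr[5]; hi=4 → [4, 8, 14, 10, 12, 9, 17, 6, 16, 15]
arr[mid]=8>4: swap arr[1],arr[4]; hi=3 → [4, 12, 14, 10, 8, 9, 17, 6, 16, 15]
arr[mid]=12>4: swap arr[1],arr[3]; hi=2 → [4, 10, 14, 12, 8, 9, 17, 6, 16, 15]
arr[mid]=10>4: swap arr[1],arr[2]; hi=1 → [4, 14, 10, 12, 8, 9, 17, 6, 16, 15]
arr[mid]=14>4: swap arr[1],arr[1]; hi=0 → [4, 14, 10, 12, 8, 9, 17, 6, 16, 15]
end: lo=0, hi=0; arr = [4, 14, 10, 12, 8, 9, 17, 6, 16, 15]

(0, 0)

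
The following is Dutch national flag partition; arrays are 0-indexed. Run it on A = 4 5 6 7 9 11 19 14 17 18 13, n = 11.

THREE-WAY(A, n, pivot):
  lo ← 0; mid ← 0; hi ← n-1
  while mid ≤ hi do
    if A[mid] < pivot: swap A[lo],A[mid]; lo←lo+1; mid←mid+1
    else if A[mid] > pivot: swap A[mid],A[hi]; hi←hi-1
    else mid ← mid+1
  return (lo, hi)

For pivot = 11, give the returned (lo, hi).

(5, 5)

pivot = 11; lo=0, mid=0, hi=10
A[mid]=4<11: swap A[0],A[0]; lo=1,mid=1 → 4 5 6 7 9 11 19 14 17 18 13
A[mid]=5<11: swap A[1],A[1]; lo=2,mid=2 → 4 5 6 7 9 11 19 14 17 18 13
A[mid]=6<11: swap A[2],A[2]; lo=3,mid=3 → 4 5 6 7 9 11 19 14 17 18 13
A[mid]=7<11: swap A[3],A[3]; lo=4,mid=4 → 4 5 6 7 9 11 19 14 17 18 13
A[mid]=9<11: swap A[4],A[4]; lo=5,mid=5 → 4 5 6 7 9 11 19 14 17 18 13
A[mid]=11=11: mid=6
A[mid]=19>11: swap A[6],A[10]; hi=9 → 4 5 6 7 9 11 13 14 17 18 19
A[mid]=13>11: swap A[6],A[9]; hi=8 → 4 5 6 7 9 11 18 14 17 13 19
A[mid]=18>11: swap A[6],A[8]; hi=7 → 4 5 6 7 9 11 17 14 18 13 19
A[mid]=17>11: swap A[6],A[7]; hi=6 → 4 5 6 7 9 11 14 17 18 13 19
A[mid]=14>11: swap A[6],A[6]; hi=5 → 4 5 6 7 9 11 14 17 18 13 19
end: lo=5, hi=5; A = 4 5 6 7 9 11 14 17 18 13 19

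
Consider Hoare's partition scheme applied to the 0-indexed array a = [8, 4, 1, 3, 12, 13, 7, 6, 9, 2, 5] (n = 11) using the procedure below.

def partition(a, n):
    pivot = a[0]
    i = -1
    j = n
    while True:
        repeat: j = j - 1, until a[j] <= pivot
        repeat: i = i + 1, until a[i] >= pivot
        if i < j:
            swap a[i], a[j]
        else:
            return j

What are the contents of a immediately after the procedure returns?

[5, 4, 1, 3, 2, 6, 7, 13, 9, 12, 8]

pivot=8
j stops at 10 (5), i stops at 0 (8); swap ⇒ [5, 4, 1, 3, 12, 13, 7, 6, 9, 2, 8]
j stops at 9 (2), i stops at 4 (12); swap ⇒ [5, 4, 1, 3, 2, 13, 7, 6, 9, 12, 8]
j stops at 7 (6), i stops at 5 (13); swap ⇒ [5, 4, 1, 3, 2, 6, 7, 13, 9, 12, 8]
j stops at 6, i stops at 7; i≥j ⇒ return 6. a=[5, 4, 1, 3, 2, 6, 7, 13, 9, 12, 8]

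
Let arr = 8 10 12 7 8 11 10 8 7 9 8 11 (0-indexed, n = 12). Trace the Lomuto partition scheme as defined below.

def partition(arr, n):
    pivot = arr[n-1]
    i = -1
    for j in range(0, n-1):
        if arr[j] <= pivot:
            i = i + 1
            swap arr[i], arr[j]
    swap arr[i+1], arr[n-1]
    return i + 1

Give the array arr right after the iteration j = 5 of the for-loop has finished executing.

pivot = arr[11] = 11; i = -1
j=0: arr[0]=8 ≤ 11 → i=0, swap arr[0],arr[0] (no change) → 8 10 12 7 8 11 10 8 7 9 8 11
j=1: arr[1]=10 ≤ 11 → i=1, swap arr[1],arr[1] (no change) → 8 10 12 7 8 11 10 8 7 9 8 11
j=2: arr[2]=12 > 11 → no swap
j=3: arr[3]=7 ≤ 11 → i=2, swap arr[2],arr[3] → 8 10 7 12 8 11 10 8 7 9 8 11
j=4: arr[4]=8 ≤ 11 → i=3, swap arr[3],arr[4] → 8 10 7 8 12 11 10 8 7 9 8 11
j=5: arr[5]=11 ≤ 11 → i=4, swap arr[4],arr[5] → 8 10 7 8 11 12 10 8 7 9 8 11
(after j=5) arr = 8 10 7 8 11 12 10 8 7 9 8 11

8 10 7 8 11 12 10 8 7 9 8 11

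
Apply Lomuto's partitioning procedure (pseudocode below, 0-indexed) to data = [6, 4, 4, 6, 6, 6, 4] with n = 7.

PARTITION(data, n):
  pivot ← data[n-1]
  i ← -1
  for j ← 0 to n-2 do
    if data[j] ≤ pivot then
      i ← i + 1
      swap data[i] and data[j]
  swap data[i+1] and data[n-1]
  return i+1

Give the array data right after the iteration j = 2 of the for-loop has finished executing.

pivot=4, i=-1
j=0: 6>4, skip
j=1: 4≤4, i=0, swap(0,1) ⇒ [4, 6, 4, 6, 6, 6, 4]
j=2: 4≤4, i=1, swap(1,2) ⇒ [4, 4, 6, 6, 6, 6, 4]
(after j=2) data = [4, 4, 6, 6, 6, 6, 4]

[4, 4, 6, 6, 6, 6, 4]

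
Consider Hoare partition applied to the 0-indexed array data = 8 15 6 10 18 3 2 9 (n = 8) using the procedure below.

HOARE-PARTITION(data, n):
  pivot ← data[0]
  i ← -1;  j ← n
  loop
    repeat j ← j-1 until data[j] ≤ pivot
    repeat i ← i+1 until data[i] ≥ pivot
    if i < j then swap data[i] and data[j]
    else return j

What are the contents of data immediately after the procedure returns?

2 3 6 10 18 15 8 9

pivot=8
j stops at 6 (2), i stops at 0 (8); swap ⇒ 2 15 6 10 18 3 8 9
j stops at 5 (3), i stops at 1 (15); swap ⇒ 2 3 6 10 18 15 8 9
j stops at 2, i stops at 3; i≥j ⇒ return 2. data=2 3 6 10 18 15 8 9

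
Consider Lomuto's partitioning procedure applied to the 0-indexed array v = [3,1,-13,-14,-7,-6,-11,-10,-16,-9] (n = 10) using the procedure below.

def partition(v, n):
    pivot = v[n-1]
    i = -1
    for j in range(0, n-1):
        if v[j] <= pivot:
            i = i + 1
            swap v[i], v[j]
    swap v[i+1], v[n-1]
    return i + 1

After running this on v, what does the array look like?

[-13,-14,-11,-10,-16,-9,3,1,-7,-6]

pivot=-9, i=-1
j=0: 3>-9, skip
j=1: 1>-9, skip
j=2: -13≤-9, i=0, swap(0,2) ⇒ [-13,1,3,-14,-7,-6,-11,-10,-16,-9]
j=3: -14≤-9, i=1, swap(1,3) ⇒ [-13,-14,3,1,-7,-6,-11,-10,-16,-9]
j=4: -7>-9, skip
j=5: -6>-9, skip
j=6: -11≤-9, i=2, swap(2,6) ⇒ [-13,-14,-11,1,-7,-6,3,-10,-16,-9]
j=7: -10≤-9, i=3, swap(3,7) ⇒ [-13,-14,-11,-10,-7,-6,3,1,-16,-9]
j=8: -16≤-9, i=4, swap(4,8) ⇒ [-13,-14,-11,-10,-16,-6,3,1,-7,-9]
swap(5,9) ⇒ [-13,-14,-11,-10,-16,-9,3,1,-7,-6]; return 5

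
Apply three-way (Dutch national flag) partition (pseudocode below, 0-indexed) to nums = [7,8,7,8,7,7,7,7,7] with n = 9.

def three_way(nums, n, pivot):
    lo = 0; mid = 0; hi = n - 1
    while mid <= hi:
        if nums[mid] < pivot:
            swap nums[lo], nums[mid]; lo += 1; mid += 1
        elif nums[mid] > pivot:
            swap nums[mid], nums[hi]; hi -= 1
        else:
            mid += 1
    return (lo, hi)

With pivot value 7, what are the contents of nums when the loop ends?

lo=0 mid=0 hi=8
7=7: mid=1
8>7: swap(1,8), hi=7 ⇒ [7,7,7,8,7,7,7,7,8]
7=7: mid=2
7=7: mid=3
8>7: swap(3,7), hi=6 ⇒ [7,7,7,7,7,7,7,8,8]
7=7: mid=4
7=7: mid=5
7=7: mid=6
7=7: mid=7
done. lo=0 hi=6; nums=[7,7,7,7,7,7,7,8,8]

[7,7,7,7,7,7,7,8,8]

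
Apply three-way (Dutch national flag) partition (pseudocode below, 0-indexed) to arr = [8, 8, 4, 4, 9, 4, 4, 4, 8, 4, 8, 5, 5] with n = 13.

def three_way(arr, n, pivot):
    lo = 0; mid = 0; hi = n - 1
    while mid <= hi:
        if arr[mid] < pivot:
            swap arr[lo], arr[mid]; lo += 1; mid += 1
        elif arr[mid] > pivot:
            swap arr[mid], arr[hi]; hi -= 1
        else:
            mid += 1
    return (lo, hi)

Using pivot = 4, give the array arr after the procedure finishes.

lo=0 mid=0 hi=12
8>4: swap(0,12), hi=11 ⇒ [5, 8, 4, 4, 9, 4, 4, 4, 8, 4, 8, 5, 8]
5>4: swap(0,11), hi=10 ⇒ [5, 8, 4, 4, 9, 4, 4, 4, 8, 4, 8, 5, 8]
5>4: swap(0,10), hi=9 ⇒ [8, 8, 4, 4, 9, 4, 4, 4, 8, 4, 5, 5, 8]
8>4: swap(0,9), hi=8 ⇒ [4, 8, 4, 4, 9, 4, 4, 4, 8, 8, 5, 5, 8]
4=4: mid=1
8>4: swap(1,8), hi=7 ⇒ [4, 8, 4, 4, 9, 4, 4, 4, 8, 8, 5, 5, 8]
8>4: swap(1,7), hi=6 ⇒ [4, 4, 4, 4, 9, 4, 4, 8, 8, 8, 5, 5, 8]
4=4: mid=2
4=4: mid=3
4=4: mid=4
9>4: swap(4,6), hi=5 ⇒ [4, 4, 4, 4, 4, 4, 9, 8, 8, 8, 5, 5, 8]
4=4: mid=5
4=4: mid=6
done. lo=0 hi=5; arr=[4, 4, 4, 4, 4, 4, 9, 8, 8, 8, 5, 5, 8]

[4, 4, 4, 4, 4, 4, 9, 8, 8, 8, 5, 5, 8]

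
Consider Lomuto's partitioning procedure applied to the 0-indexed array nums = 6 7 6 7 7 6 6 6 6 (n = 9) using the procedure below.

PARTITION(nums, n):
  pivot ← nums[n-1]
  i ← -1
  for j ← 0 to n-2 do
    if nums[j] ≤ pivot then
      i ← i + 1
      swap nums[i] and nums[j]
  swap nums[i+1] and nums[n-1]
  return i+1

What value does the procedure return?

pivot=6, i=-1
j=0: 6≤6, i=0, swap(0,0) ⇒ 6 7 6 7 7 6 6 6 6
j=1: 7>6, skip
j=2: 6≤6, i=1, swap(1,2) ⇒ 6 6 7 7 7 6 6 6 6
j=3: 7>6, skip
j=4: 7>6, skip
j=5: 6≤6, i=2, swap(2,5) ⇒ 6 6 6 7 7 7 6 6 6
j=6: 6≤6, i=3, swap(3,6) ⇒ 6 6 6 6 7 7 7 6 6
j=7: 6≤6, i=4, swap(4,7) ⇒ 6 6 6 6 6 7 7 7 6
swap(5,8) ⇒ 6 6 6 6 6 6 7 7 7; return 5

5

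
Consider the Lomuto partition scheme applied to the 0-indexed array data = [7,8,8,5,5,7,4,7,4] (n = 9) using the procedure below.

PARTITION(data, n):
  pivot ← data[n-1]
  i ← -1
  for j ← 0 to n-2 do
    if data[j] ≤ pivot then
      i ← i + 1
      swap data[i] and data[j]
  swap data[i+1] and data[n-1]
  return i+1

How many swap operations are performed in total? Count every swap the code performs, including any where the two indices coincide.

pivot=4, i=-1
j=0: 7>4, skip
j=1: 8>4, skip
j=2: 8>4, skip
j=3: 5>4, skip
j=4: 5>4, skip
j=5: 7>4, skip
j=6: 4≤4, i=0, swap(0,6) ⇒ [4,8,8,5,5,7,7,7,4]
j=7: 7>4, skip
swap(1,8) ⇒ [4,4,8,5,5,7,7,7,8]; return 1

2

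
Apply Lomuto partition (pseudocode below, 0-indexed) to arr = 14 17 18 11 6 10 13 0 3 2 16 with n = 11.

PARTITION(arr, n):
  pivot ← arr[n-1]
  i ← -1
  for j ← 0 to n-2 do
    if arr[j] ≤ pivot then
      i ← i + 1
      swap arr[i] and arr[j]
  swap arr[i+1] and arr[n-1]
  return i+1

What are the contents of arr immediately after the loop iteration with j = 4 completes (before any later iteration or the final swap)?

14 11 6 17 18 10 13 0 3 2 16

pivot = arr[10] = 16; i = -1
j=0: arr[0]=14 ≤ 16 → i=0, swap arr[0],arr[0] (no change) → 14 17 18 11 6 10 13 0 3 2 16
j=1: arr[1]=17 > 16 → no swap
j=2: arr[2]=18 > 16 → no swap
j=3: arr[3]=11 ≤ 16 → i=1, swap arr[1],arr[3] → 14 11 18 17 6 10 13 0 3 2 16
j=4: arr[4]=6 ≤ 16 → i=2, swap arr[2],arr[4] → 14 11 6 17 18 10 13 0 3 2 16
(after j=4) arr = 14 11 6 17 18 10 13 0 3 2 16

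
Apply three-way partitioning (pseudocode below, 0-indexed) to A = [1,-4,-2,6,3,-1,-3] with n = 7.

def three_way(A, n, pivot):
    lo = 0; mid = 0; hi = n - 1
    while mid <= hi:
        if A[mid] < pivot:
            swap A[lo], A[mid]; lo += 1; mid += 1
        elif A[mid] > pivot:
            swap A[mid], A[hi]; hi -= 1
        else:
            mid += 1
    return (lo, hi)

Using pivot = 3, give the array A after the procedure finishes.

[1,-4,-2,-3,-1,3,6]

lo=0 mid=0 hi=6
1<3: swap(0,0), lo=1 mid=1 ⇒ [1,-4,-2,6,3,-1,-3]
-4<3: swap(1,1), lo=2 mid=2 ⇒ [1,-4,-2,6,3,-1,-3]
-2<3: swap(2,2), lo=3 mid=3 ⇒ [1,-4,-2,6,3,-1,-3]
6>3: swap(3,6), hi=5 ⇒ [1,-4,-2,-3,3,-1,6]
-3<3: swap(3,3), lo=4 mid=4 ⇒ [1,-4,-2,-3,3,-1,6]
3=3: mid=5
-1<3: swap(4,5), lo=5 mid=6 ⇒ [1,-4,-2,-3,-1,3,6]
done. lo=5 hi=5; A=[1,-4,-2,-3,-1,3,6]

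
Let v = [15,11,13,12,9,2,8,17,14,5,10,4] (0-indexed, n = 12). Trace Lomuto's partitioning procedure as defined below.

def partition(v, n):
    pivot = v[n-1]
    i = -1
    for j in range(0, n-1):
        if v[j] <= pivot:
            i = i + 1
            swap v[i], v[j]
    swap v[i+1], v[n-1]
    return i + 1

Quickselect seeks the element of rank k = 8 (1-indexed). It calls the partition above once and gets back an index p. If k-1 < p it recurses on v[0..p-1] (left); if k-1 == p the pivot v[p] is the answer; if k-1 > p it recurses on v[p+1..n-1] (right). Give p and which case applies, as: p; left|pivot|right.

1; right

pivot=4, i=-1
j=0: 15>4, skip
j=1: 11>4, skip
j=2: 13>4, skip
j=3: 12>4, skip
j=4: 9>4, skip
j=5: 2≤4, i=0, swap(0,5) ⇒ [2,11,13,12,9,15,8,17,14,5,10,4]
j=6: 8>4, skip
j=7: 17>4, skip
j=8: 14>4, skip
j=9: 5>4, skip
j=10: 10>4, skip
swap(1,11) ⇒ [2,4,13,12,9,15,8,17,14,5,10,11]; return 1
p = 1; k-1 = 7 > 1 ⇒ right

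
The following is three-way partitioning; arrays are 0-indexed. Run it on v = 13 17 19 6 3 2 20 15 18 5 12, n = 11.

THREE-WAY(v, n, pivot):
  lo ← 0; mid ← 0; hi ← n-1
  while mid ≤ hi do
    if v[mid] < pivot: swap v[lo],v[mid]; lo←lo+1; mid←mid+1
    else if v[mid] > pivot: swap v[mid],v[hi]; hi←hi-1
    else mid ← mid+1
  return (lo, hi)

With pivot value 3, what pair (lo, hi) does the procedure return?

(1, 1)

lo=0 mid=0 hi=10
13>3: swap(0,10), hi=9 ⇒ 12 17 19 6 3 2 20 15 18 5 13
12>3: swap(0,9), hi=8 ⇒ 5 17 19 6 3 2 20 15 18 12 13
5>3: swap(0,8), hi=7 ⇒ 18 17 19 6 3 2 20 15 5 12 13
18>3: swap(0,7), hi=6 ⇒ 15 17 19 6 3 2 20 18 5 12 13
15>3: swap(0,6), hi=5 ⇒ 20 17 19 6 3 2 15 18 5 12 13
20>3: swap(0,5), hi=4 ⇒ 2 17 19 6 3 20 15 18 5 12 13
2<3: swap(0,0), lo=1 mid=1 ⇒ 2 17 19 6 3 20 15 18 5 12 13
17>3: swap(1,4), hi=3 ⇒ 2 3 19 6 17 20 15 18 5 12 13
3=3: mid=2
19>3: swap(2,3), hi=2 ⇒ 2 3 6 19 17 20 15 18 5 12 13
6>3: swap(2,2), hi=1 ⇒ 2 3 6 19 17 20 15 18 5 12 13
done. lo=1 hi=1; v=2 3 6 19 17 20 15 18 5 12 13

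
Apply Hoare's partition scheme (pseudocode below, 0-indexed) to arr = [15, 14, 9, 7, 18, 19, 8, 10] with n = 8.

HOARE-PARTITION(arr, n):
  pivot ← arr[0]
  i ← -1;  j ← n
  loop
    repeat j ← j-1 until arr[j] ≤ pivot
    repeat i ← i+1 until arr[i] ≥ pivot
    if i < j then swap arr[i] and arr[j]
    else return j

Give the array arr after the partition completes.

pivot = arr[0] = 15; i = -1, j = 8
j→7 (arr[7]=10≤15), i→0 (arr[0]=15≥15); i<j, swap → [10, 14, 9, 7, 18, 19, 8, 15]
j→6 (arr[6]=8≤15), i→4 (arr[4]=18≥15); i<j, swap → [10, 14, 9, 7, 8, 19, 18, 15]
j→4, i→5; i≥j, return j=4. arr = [10, 14, 9, 7, 8, 19, 18, 15]

[10, 14, 9, 7, 8, 19, 18, 15]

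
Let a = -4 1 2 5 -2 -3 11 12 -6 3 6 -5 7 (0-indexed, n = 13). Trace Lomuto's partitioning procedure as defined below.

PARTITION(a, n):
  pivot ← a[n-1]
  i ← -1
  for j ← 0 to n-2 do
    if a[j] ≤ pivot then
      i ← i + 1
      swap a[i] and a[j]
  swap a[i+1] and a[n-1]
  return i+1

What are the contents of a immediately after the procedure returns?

pivot=7, i=-1
j=0: -4≤7, i=0, swap(0,0) ⇒ -4 1 2 5 -2 -3 11 12 -6 3 6 -5 7
j=1: 1≤7, i=1, swap(1,1) ⇒ -4 1 2 5 -2 -3 11 12 -6 3 6 -5 7
j=2: 2≤7, i=2, swap(2,2) ⇒ -4 1 2 5 -2 -3 11 12 -6 3 6 -5 7
j=3: 5≤7, i=3, swap(3,3) ⇒ -4 1 2 5 -2 -3 11 12 -6 3 6 -5 7
j=4: -2≤7, i=4, swap(4,4) ⇒ -4 1 2 5 -2 -3 11 12 -6 3 6 -5 7
j=5: -3≤7, i=5, swap(5,5) ⇒ -4 1 2 5 -2 -3 11 12 -6 3 6 -5 7
j=6: 11>7, skip
j=7: 12>7, skip
j=8: -6≤7, i=6, swap(6,8) ⇒ -4 1 2 5 -2 -3 -6 12 11 3 6 -5 7
j=9: 3≤7, i=7, swap(7,9) ⇒ -4 1 2 5 -2 -3 -6 3 11 12 6 -5 7
j=10: 6≤7, i=8, swap(8,10) ⇒ -4 1 2 5 -2 -3 -6 3 6 12 11 -5 7
j=11: -5≤7, i=9, swap(9,11) ⇒ -4 1 2 5 -2 -3 -6 3 6 -5 11 12 7
swap(10,12) ⇒ -4 1 2 5 -2 -3 -6 3 6 -5 7 12 11; return 10

-4 1 2 5 -2 -3 -6 3 6 -5 7 12 11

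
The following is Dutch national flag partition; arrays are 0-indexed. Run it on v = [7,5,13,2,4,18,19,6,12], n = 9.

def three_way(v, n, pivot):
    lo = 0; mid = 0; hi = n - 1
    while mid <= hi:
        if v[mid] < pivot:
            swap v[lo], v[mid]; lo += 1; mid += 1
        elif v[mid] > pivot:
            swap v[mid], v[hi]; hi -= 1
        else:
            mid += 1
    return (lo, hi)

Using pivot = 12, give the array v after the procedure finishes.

pivot = 12; lo=0, mid=0, hi=8
v[mid]=7<12: swap v[0],v[0]; lo=1,mid=1 → [7,5,13,2,4,18,19,6,12]
v[mid]=5<12: swap v[1],v[1]; lo=2,mid=2 → [7,5,13,2,4,18,19,6,12]
v[mid]=13>12: swap v[2],v[8]; hi=7 → [7,5,12,2,4,18,19,6,13]
v[mid]=12=12: mid=3
v[mid]=2<12: swap v[2],v[3]; lo=3,mid=4 → [7,5,2,12,4,18,19,6,13]
v[mid]=4<12: swap v[3],v[4]; lo=4,mid=5 → [7,5,2,4,12,18,19,6,13]
v[mid]=18>12: swap v[5],v[7]; hi=6 → [7,5,2,4,12,6,19,18,13]
v[mid]=6<12: swap v[4],v[5]; lo=5,mid=6 → [7,5,2,4,6,12,19,18,13]
v[mid]=19>12: swap v[6],v[6]; hi=5 → [7,5,2,4,6,12,19,18,13]
end: lo=5, hi=5; v = [7,5,2,4,6,12,19,18,13]

[7,5,2,4,6,12,19,18,13]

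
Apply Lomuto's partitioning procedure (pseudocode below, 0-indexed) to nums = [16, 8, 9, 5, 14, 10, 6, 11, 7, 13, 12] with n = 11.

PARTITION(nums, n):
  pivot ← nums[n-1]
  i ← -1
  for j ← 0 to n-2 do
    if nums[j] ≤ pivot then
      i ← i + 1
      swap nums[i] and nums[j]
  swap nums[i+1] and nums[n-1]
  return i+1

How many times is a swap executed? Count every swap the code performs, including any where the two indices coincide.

8

pivot = nums[10] = 12; i = -1
j=0: nums[0]=16 > 12 → no swap
j=1: nums[1]=8 ≤ 12 → i=0, swap nums[0],nums[1] → [8, 16, 9, 5, 14, 10, 6, 11, 7, 13, 12]
j=2: nums[2]=9 ≤ 12 → i=1, swap nums[1],nums[2] → [8, 9, 16, 5, 14, 10, 6, 11, 7, 13, 12]
j=3: nums[3]=5 ≤ 12 → i=2, swap nums[2],nums[3] → [8, 9, 5, 16, 14, 10, 6, 11, 7, 13, 12]
j=4: nums[4]=14 > 12 → no swap
j=5: nums[5]=10 ≤ 12 → i=3, swap nums[3],nums[5] → [8, 9, 5, 10, 14, 16, 6, 11, 7, 13, 12]
j=6: nums[6]=6 ≤ 12 → i=4, swap nums[4],nums[6] → [8, 9, 5, 10, 6, 16, 14, 11, 7, 13, 12]
j=7: nums[7]=11 ≤ 12 → i=5, swap nums[5],nums[7] → [8, 9, 5, 10, 6, 11, 14, 16, 7, 13, 12]
j=8: nums[8]=7 ≤ 12 → i=6, swap nums[6],nums[8] → [8, 9, 5, 10, 6, 11, 7, 16, 14, 13, 12]
j=9: nums[9]=13 > 12 → no swap
final swap nums[7],nums[10] → [8, 9, 5, 10, 6, 11, 7, 12, 14, 13, 16]; return 7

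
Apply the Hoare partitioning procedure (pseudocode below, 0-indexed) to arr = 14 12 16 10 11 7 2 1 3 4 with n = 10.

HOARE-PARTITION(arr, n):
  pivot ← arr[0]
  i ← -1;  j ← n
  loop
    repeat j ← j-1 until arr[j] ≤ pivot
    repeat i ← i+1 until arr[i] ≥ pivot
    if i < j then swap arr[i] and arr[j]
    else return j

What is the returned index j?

7

pivot=14
j stops at 9 (4), i stops at 0 (14); swap ⇒ 4 12 16 10 11 7 2 1 3 14
j stops at 8 (3), i stops at 2 (16); swap ⇒ 4 12 3 10 11 7 2 1 16 14
j stops at 7, i stops at 8; i≥j ⇒ return 7. arr=4 12 3 10 11 7 2 1 16 14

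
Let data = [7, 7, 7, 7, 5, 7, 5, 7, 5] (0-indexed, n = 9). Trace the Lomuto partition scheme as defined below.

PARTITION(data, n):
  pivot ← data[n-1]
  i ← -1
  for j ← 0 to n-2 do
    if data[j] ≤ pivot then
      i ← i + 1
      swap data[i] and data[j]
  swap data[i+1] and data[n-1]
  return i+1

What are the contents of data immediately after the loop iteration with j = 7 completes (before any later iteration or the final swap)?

pivot = data[8] = 5; i = -1
j=0: data[0]=7 > 5 → no swap
j=1: data[1]=7 > 5 → no swap
j=2: data[2]=7 > 5 → no swap
j=3: data[3]=7 > 5 → no swap
j=4: data[4]=5 ≤ 5 → i=0, swap data[0],data[4] → [5, 7, 7, 7, 7, 7, 5, 7, 5]
j=5: data[5]=7 > 5 → no swap
j=6: data[6]=5 ≤ 5 → i=1, swap data[1],data[6] → [5, 5, 7, 7, 7, 7, 7, 7, 5]
j=7: data[7]=7 > 5 → no swap
(after j=7) data = [5, 5, 7, 7, 7, 7, 7, 7, 5]

[5, 5, 7, 7, 7, 7, 7, 7, 5]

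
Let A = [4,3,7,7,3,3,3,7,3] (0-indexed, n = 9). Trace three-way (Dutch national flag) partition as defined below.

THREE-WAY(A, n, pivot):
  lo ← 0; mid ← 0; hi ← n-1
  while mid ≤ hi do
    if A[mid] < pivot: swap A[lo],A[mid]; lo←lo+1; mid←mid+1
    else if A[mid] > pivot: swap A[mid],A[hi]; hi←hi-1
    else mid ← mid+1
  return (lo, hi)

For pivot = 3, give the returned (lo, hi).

pivot = 3; lo=0, mid=0, hi=8
A[mid]=4>3: swap A[0],A[8]; hi=7 → [3,3,7,7,3,3,3,7,4]
A[mid]=3=3: mid=1
A[mid]=3=3: mid=2
A[mid]=7>3: swap A[2],A[7]; hi=6 → [3,3,7,7,3,3,3,7,4]
A[mid]=7>3: swap A[2],A[6]; hi=5 → [3,3,3,7,3,3,7,7,4]
A[mid]=3=3: mid=3
A[mid]=7>3: swap A[3],A[5]; hi=4 → [3,3,3,3,3,7,7,7,4]
A[mid]=3=3: mid=4
A[mid]=3=3: mid=5
end: lo=0, hi=4; A = [3,3,3,3,3,7,7,7,4]

(0, 4)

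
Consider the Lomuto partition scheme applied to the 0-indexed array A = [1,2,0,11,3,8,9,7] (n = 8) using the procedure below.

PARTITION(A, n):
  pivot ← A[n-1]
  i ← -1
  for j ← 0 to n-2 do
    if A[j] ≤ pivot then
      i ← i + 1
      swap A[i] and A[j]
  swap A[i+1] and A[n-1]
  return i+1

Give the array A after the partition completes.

[1,2,0,3,7,8,9,11]

pivot = A[7] = 7; i = -1
j=0: A[0]=1 ≤ 7 → i=0, swap A[0],A[0] (no change) → [1,2,0,11,3,8,9,7]
j=1: A[1]=2 ≤ 7 → i=1, swap A[1],A[1] (no change) → [1,2,0,11,3,8,9,7]
j=2: A[2]=0 ≤ 7 → i=2, swap A[2],A[2] (no change) → [1,2,0,11,3,8,9,7]
j=3: A[3]=11 > 7 → no swap
j=4: A[4]=3 ≤ 7 → i=3, swap A[3],A[4] → [1,2,0,3,11,8,9,7]
j=5: A[5]=8 > 7 → no swap
j=6: A[6]=9 > 7 → no swap
final swap A[4],A[7] → [1,2,0,3,7,8,9,11]; return 4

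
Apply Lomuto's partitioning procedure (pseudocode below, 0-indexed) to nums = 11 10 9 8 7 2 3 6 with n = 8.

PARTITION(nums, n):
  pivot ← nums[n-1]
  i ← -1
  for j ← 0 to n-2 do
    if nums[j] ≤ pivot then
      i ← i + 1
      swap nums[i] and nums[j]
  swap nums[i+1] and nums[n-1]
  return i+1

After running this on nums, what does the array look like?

pivot = nums[7] = 6; i = -1
j=0: nums[0]=11 > 6 → no swap
j=1: nums[1]=10 > 6 → no swap
j=2: nums[2]=9 > 6 → no swap
j=3: nums[3]=8 > 6 → no swap
j=4: nums[4]=7 > 6 → no swap
j=5: nums[5]=2 ≤ 6 → i=0, swap nums[0],nums[5] → 2 10 9 8 7 11 3 6
j=6: nums[6]=3 ≤ 6 → i=1, swap nums[1],nums[6] → 2 3 9 8 7 11 10 6
final swap nums[2],nums[7] → 2 3 6 8 7 11 10 9; return 2

2 3 6 8 7 11 10 9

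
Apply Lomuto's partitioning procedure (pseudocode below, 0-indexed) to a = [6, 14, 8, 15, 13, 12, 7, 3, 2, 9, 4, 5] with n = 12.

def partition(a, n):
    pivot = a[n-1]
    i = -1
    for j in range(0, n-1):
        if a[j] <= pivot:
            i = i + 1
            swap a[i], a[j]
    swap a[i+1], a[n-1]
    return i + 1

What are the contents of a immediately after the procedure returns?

pivot=5, i=-1
j=0: 6>5, skip
j=1: 14>5, skip
j=2: 8>5, skip
j=3: 15>5, skip
j=4: 13>5, skip
j=5: 12>5, skip
j=6: 7>5, skip
j=7: 3≤5, i=0, swap(0,7) ⇒ [3, 14, 8, 15, 13, 12, 7, 6, 2, 9, 4, 5]
j=8: 2≤5, i=1, swap(1,8) ⇒ [3, 2, 8, 15, 13, 12, 7, 6, 14, 9, 4, 5]
j=9: 9>5, skip
j=10: 4≤5, i=2, swap(2,10) ⇒ [3, 2, 4, 15, 13, 12, 7, 6, 14, 9, 8, 5]
swap(3,11) ⇒ [3, 2, 4, 5, 13, 12, 7, 6, 14, 9, 8, 15]; return 3

[3, 2, 4, 5, 13, 12, 7, 6, 14, 9, 8, 15]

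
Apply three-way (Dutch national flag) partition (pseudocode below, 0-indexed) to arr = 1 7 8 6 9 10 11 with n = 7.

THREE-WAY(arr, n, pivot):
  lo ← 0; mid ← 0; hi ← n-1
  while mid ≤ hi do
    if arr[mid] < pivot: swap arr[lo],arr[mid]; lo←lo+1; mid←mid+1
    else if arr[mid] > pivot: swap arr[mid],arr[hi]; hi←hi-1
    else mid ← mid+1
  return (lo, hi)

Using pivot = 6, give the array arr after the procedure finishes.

1 6 8 9 10 11 7

pivot = 6; lo=0, mid=0, hi=6
arr[mid]=1<6: swap arr[0],arr[0]; lo=1,mid=1 → 1 7 8 6 9 10 11
arr[mid]=7>6: swap arr[1],arr[6]; hi=5 → 1 11 8 6 9 10 7
arr[mid]=11>6: swap arr[1],arr[5]; hi=4 → 1 10 8 6 9 11 7
arr[mid]=10>6: swap arr[1],arr[4]; hi=3 → 1 9 8 6 10 11 7
arr[mid]=9>6: swap arr[1],arr[3]; hi=2 → 1 6 8 9 10 11 7
arr[mid]=6=6: mid=2
arr[mid]=8>6: swap arr[2],arr[2]; hi=1 → 1 6 8 9 10 11 7
end: lo=1, hi=1; arr = 1 6 8 9 10 11 7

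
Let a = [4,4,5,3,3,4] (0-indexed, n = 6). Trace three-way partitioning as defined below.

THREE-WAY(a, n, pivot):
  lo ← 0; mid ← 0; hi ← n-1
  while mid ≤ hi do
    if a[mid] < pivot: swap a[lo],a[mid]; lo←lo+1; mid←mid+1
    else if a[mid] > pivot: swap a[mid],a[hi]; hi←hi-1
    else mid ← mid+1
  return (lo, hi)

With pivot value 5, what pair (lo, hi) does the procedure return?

pivot = 5; lo=0, mid=0, hi=5
a[mid]=4<5: swap a[0],a[0]; lo=1,mid=1 → [4,4,5,3,3,4]
a[mid]=4<5: swap a[1],a[1]; lo=2,mid=2 → [4,4,5,3,3,4]
a[mid]=5=5: mid=3
a[mid]=3<5: swap a[2],a[3]; lo=3,mid=4 → [4,4,3,5,3,4]
a[mid]=3<5: swap a[3],a[4]; lo=4,mid=5 → [4,4,3,3,5,4]
a[mid]=4<5: swap a[4],a[5]; lo=5,mid=6 → [4,4,3,3,4,5]
end: lo=5, hi=5; a = [4,4,3,3,4,5]

(5, 5)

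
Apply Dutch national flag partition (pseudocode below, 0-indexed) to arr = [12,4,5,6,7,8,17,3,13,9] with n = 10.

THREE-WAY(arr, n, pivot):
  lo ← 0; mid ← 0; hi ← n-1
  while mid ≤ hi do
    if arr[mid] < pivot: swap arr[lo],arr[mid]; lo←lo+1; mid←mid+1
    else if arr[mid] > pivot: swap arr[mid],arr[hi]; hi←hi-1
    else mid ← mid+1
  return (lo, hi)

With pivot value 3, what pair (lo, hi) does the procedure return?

pivot = 3; lo=0, mid=0, hi=9
arr[mid]=12>3: swap arr[0],arr[9]; hi=8 → [9,4,5,6,7,8,17,3,13,12]
arr[mid]=9>3: swap arr[0],arr[8]; hi=7 → [13,4,5,6,7,8,17,3,9,12]
arr[mid]=13>3: swap arr[0],arr[7]; hi=6 → [3,4,5,6,7,8,17,13,9,12]
arr[mid]=3=3: mid=1
arr[mid]=4>3: swap arr[1],arr[6]; hi=5 → [3,17,5,6,7,8,4,13,9,12]
arr[mid]=17>3: swap arr[1],arr[5]; hi=4 → [3,8,5,6,7,17,4,13,9,12]
arr[mid]=8>3: swap arr[1],arr[4]; hi=3 → [3,7,5,6,8,17,4,13,9,12]
arr[mid]=7>3: swap arr[1],arr[3]; hi=2 → [3,6,5,7,8,17,4,13,9,12]
arr[mid]=6>3: swap arr[1],arr[2]; hi=1 → [3,5,6,7,8,17,4,13,9,12]
arr[mid]=5>3: swap arr[1],arr[1]; hi=0 → [3,5,6,7,8,17,4,13,9,12]
end: lo=0, hi=0; arr = [3,5,6,7,8,17,4,13,9,12]

(0, 0)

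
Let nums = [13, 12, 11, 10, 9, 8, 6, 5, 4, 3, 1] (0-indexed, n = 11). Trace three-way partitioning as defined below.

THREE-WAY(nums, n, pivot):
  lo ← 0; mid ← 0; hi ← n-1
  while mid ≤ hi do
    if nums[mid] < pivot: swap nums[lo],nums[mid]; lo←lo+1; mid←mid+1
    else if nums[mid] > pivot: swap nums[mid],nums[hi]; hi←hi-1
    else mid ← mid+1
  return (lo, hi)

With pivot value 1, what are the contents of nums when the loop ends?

[1, 11, 10, 9, 8, 6, 5, 4, 3, 12, 13]

lo=0 mid=0 hi=10
13>1: swap(0,10), hi=9 ⇒ [1, 12, 11, 10, 9, 8, 6, 5, 4, 3, 13]
1=1: mid=1
12>1: swap(1,9), hi=8 ⇒ [1, 3, 11, 10, 9, 8, 6, 5, 4, 12, 13]
3>1: swap(1,8), hi=7 ⇒ [1, 4, 11, 10, 9, 8, 6, 5, 3, 12, 13]
4>1: swap(1,7), hi=6 ⇒ [1, 5, 11, 10, 9, 8, 6, 4, 3, 12, 13]
5>1: swap(1,6), hi=5 ⇒ [1, 6, 11, 10, 9, 8, 5, 4, 3, 12, 13]
6>1: swap(1,5), hi=4 ⇒ [1, 8, 11, 10, 9, 6, 5, 4, 3, 12, 13]
8>1: swap(1,4), hi=3 ⇒ [1, 9, 11, 10, 8, 6, 5, 4, 3, 12, 13]
9>1: swap(1,3), hi=2 ⇒ [1, 10, 11, 9, 8, 6, 5, 4, 3, 12, 13]
10>1: swap(1,2), hi=1 ⇒ [1, 11, 10, 9, 8, 6, 5, 4, 3, 12, 13]
11>1: swap(1,1), hi=0 ⇒ [1, 11, 10, 9, 8, 6, 5, 4, 3, 12, 13]
done. lo=0 hi=0; nums=[1, 11, 10, 9, 8, 6, 5, 4, 3, 12, 13]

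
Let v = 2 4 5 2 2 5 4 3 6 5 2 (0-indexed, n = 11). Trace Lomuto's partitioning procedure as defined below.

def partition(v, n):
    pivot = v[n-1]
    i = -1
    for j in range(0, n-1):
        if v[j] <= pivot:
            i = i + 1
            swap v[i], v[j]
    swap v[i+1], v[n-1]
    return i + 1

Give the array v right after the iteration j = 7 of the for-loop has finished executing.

pivot=2, i=-1
j=0: 2≤2, i=0, swap(0,0) ⇒ 2 4 5 2 2 5 4 3 6 5 2
j=1: 4>2, skip
j=2: 5>2, skip
j=3: 2≤2, i=1, swap(1,3) ⇒ 2 2 5 4 2 5 4 3 6 5 2
j=4: 2≤2, i=2, swap(2,4) ⇒ 2 2 2 4 5 5 4 3 6 5 2
j=5: 5>2, skip
j=6: 4>2, skip
j=7: 3>2, skip
(after j=7) v = 2 2 2 4 5 5 4 3 6 5 2

2 2 2 4 5 5 4 3 6 5 2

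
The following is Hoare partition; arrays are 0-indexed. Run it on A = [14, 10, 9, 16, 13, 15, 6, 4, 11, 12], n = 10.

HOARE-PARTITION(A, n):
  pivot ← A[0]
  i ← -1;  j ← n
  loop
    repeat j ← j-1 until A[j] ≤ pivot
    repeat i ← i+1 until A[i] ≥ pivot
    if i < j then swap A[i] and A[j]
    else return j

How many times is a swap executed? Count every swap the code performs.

3

pivot = A[0] = 14; i = -1, j = 10
j→9 (A[9]=12≤14), i→0 (A[0]=14≥14); i<j, swap → [12, 10, 9, 16, 13, 15, 6, 4, 11, 14]
j→8 (A[8]=11≤14), i→3 (A[3]=16≥14); i<j, swap → [12, 10, 9, 11, 13, 15, 6, 4, 16, 14]
j→7 (A[7]=4≤14), i→5 (A[5]=15≥14); i<j, swap → [12, 10, 9, 11, 13, 4, 6, 15, 16, 14]
j→6, i→7; i≥j, return j=6. A = [12, 10, 9, 11, 13, 4, 6, 15, 16, 14]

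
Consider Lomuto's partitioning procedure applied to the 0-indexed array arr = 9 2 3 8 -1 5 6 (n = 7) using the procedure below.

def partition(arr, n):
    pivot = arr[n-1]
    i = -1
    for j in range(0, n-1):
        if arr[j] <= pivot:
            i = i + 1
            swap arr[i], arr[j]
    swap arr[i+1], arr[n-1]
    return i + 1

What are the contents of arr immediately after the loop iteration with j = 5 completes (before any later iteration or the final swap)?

pivot = arr[6] = 6; i = -1
j=0: arr[0]=9 > 6 → no swap
j=1: arr[1]=2 ≤ 6 → i=0, swap arr[0],arr[1] → 2 9 3 8 -1 5 6
j=2: arr[2]=3 ≤ 6 → i=1, swap arr[1],arr[2] → 2 3 9 8 -1 5 6
j=3: arr[3]=8 > 6 → no swap
j=4: arr[4]=-1 ≤ 6 → i=2, swap arr[2],arr[4] → 2 3 -1 8 9 5 6
j=5: arr[5]=5 ≤ 6 → i=3, swap arr[3],arr[5] → 2 3 -1 5 9 8 6
(after j=5) arr = 2 3 -1 5 9 8 6

2 3 -1 5 9 8 6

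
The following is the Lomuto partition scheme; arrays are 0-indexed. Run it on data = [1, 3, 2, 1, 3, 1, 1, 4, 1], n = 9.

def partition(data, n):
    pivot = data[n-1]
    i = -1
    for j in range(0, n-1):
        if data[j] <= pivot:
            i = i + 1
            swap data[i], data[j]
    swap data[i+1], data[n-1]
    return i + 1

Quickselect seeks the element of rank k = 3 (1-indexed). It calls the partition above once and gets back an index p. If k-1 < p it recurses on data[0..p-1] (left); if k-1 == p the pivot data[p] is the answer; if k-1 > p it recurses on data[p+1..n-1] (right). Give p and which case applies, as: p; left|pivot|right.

4; left

pivot = data[8] = 1; i = -1
j=0: data[0]=1 ≤ 1 → i=0, swap data[0],data[0] (no change) → [1, 3, 2, 1, 3, 1, 1, 4, 1]
j=1: data[1]=3 > 1 → no swap
j=2: data[2]=2 > 1 → no swap
j=3: data[3]=1 ≤ 1 → i=1, swap data[1],data[3] → [1, 1, 2, 3, 3, 1, 1, 4, 1]
j=4: data[4]=3 > 1 → no swap
j=5: data[5]=1 ≤ 1 → i=2, swap data[2],data[5] → [1, 1, 1, 3, 3, 2, 1, 4, 1]
j=6: data[6]=1 ≤ 1 → i=3, swap data[3],data[6] → [1, 1, 1, 1, 3, 2, 3, 4, 1]
j=7: data[7]=4 > 1 → no swap
final swap data[4],data[8] → [1, 1, 1, 1, 1, 2, 3, 4, 3]; return 4
p = 4; k-1 = 2 < 4 ⇒ left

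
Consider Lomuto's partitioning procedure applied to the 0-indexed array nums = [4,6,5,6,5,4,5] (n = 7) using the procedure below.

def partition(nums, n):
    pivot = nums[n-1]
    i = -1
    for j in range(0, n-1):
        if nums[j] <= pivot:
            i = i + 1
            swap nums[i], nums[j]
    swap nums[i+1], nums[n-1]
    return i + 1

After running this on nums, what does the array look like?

[4,5,5,4,5,6,6]

pivot=5, i=-1
j=0: 4≤5, i=0, swap(0,0) ⇒ [4,6,5,6,5,4,5]
j=1: 6>5, skip
j=2: 5≤5, i=1, swap(1,2) ⇒ [4,5,6,6,5,4,5]
j=3: 6>5, skip
j=4: 5≤5, i=2, swap(2,4) ⇒ [4,5,5,6,6,4,5]
j=5: 4≤5, i=3, swap(3,5) ⇒ [4,5,5,4,6,6,5]
swap(4,6) ⇒ [4,5,5,4,5,6,6]; return 4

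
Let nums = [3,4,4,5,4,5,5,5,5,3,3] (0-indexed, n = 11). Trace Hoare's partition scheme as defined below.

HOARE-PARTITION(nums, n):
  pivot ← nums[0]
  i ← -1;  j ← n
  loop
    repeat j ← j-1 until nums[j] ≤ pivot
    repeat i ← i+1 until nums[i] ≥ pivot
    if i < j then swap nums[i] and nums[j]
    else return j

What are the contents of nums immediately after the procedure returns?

[3,3,4,5,4,5,5,5,5,4,3]

pivot = nums[0] = 3; i = -1, j = 11
j→10 (nums[10]=3≤3), i→0 (nums[0]=3≥3); i<j, swap → [3,4,4,5,4,5,5,5,5,3,3]
j→9 (nums[9]=3≤3), i→1 (nums[1]=4≥3); i<j, swap → [3,3,4,5,4,5,5,5,5,4,3]
j→1, i→2; i≥j, return j=1. nums = [3,3,4,5,4,5,5,5,5,4,3]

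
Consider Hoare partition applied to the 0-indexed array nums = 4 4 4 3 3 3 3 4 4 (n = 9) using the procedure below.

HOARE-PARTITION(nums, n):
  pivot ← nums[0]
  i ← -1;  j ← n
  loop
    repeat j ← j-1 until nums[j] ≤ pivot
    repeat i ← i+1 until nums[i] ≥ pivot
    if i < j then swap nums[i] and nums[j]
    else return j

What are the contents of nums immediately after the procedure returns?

pivot = nums[0] = 4; i = -1, j = 9
j→8 (nums[8]=4≤4), i→0 (nums[0]=4≥4); i<j, swap → 4 4 4 3 3 3 3 4 4
j→7 (nums[7]=4≤4), i→1 (nums[1]=4≥4); i<j, swap → 4 4 4 3 3 3 3 4 4
j→6 (nums[6]=3≤4), i→2 (nums[2]=4≥4); i<j, swap → 4 4 3 3 3 3 4 4 4
j→5, i→6; i≥j, return j=5. nums = 4 4 3 3 3 3 4 4 4

4 4 3 3 3 3 4 4 4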